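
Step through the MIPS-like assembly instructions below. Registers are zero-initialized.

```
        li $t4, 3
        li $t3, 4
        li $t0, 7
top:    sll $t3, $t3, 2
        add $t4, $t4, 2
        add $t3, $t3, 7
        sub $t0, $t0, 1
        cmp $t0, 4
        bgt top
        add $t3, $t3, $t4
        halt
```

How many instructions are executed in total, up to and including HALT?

23

li $t4, 3 → $t4=3
li $t3, 4 → $t3=4
li $t0, 7 → $t0=7
sll $t3, $t3, 2 → $t3=4<<2=16
add $t4, $t4, 2 → $t4=3+2=5
add $t3, $t3, 7 → $t3=16+7=23
sub $t0, $t0, 1 → $t0=7-1=6
cmp $t0, 4  (cmp 6,4)
bgt top: taken
sll $t3, $t3, 2 → $t3=23<<2=92
add $t4, $t4, 2 → $t4=5+2=7
add $t3, $t3, 7 → $t3=92+7=99
sub $t0, $t0, 1 → $t0=6-1=5
cmp $t0, 4  (cmp 5,4)
bgt top: taken
sll $t3, $t3, 2 → $t3=99<<2=396
add $t4, $t4, 2 → $t4=7+2=9
add $t3, $t3, 7 → $t3=396+7=403
sub $t0, $t0, 1 → $t0=5-1=4
cmp $t0, 4  (cmp 4,4)
bgt top: not taken
add $t3, $t3, $t4 → $t3=403+9=412
halt.
Total executed instructions: 23.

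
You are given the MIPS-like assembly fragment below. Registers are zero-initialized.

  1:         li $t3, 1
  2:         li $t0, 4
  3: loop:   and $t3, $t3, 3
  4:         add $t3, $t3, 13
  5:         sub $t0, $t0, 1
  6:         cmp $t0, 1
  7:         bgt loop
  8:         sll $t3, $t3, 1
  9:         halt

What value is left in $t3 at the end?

after li $t3, 1: $t3=1
after li $t0, 4: $t0=4
after and $t3, $t3, 3: $t3=1&3=1
after add $t3, $t3, 13: $t3=1+13=14
after sub $t0, $t0, 1: $t0=4-1=3
cmp $t0, 1  (cmp 3,1)
bgt loop: taken
after and $t3, $t3, 3: $t3=14&3=2
after add $t3, $t3, 13: $t3=2+13=15
after sub $t0, $t0, 1: $t0=3-1=2
cmp $t0, 1  (cmp 2,1)
bgt loop: taken
after and $t3, $t3, 3: $t3=15&3=3
after add $t3, $t3, 13: $t3=3+13=16
after sub $t0, $t0, 1: $t0=2-1=1
cmp $t0, 1  (cmp 1,1)
bgt loop: not taken
after sll $t3, $t3, 1: $t3=16<<1=32
halt.

32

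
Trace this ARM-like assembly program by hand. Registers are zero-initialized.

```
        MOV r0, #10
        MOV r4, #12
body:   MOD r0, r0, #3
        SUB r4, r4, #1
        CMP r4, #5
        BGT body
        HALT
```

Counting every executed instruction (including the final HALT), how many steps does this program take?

r0=10
r4=12
r0=10%3=1
r4=12-1=11
CMP r4, #5  (cmp 11,5)
BGT body: taken
r0=1%3=1
r4=11-1=10
CMP r4, #5  (cmp 10,5)
BGT body: taken
r0=1%3=1
r4=10-1=9
CMP r4, #5  (cmp 9,5)
BGT body: taken
r0=1%3=1
r4=9-1=8
CMP r4, #5  (cmp 8,5)
BGT body: taken
r0=1%3=1
r4=8-1=7
CMP r4, #5  (cmp 7,5)
BGT body: taken
r0=1%3=1
r4=7-1=6
CMP r4, #5  (cmp 6,5)
BGT body: taken
r0=1%3=1
r4=6-1=5
CMP r4, #5  (cmp 5,5)
BGT body: not taken
halt.
Total executed instructions: 31.

31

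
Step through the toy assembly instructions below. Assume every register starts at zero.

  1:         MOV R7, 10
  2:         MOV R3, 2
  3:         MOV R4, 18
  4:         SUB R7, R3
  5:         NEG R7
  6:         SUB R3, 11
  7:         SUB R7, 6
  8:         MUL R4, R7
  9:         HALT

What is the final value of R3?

R7=10
R3=2
R4=18
R7=10-2=8
R7=-(8)=-8
R3=2-11=-9
R7=(-8)-6=-14
R4=18*(-14)=-252
halt.

-9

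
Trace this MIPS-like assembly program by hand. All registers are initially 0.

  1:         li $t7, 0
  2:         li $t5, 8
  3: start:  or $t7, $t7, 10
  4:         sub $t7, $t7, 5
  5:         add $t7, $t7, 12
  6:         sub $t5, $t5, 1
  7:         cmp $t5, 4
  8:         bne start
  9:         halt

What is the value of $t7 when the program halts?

after li $t7, 0: $t7=0
after li $t5, 8: $t5=8
after or $t7, $t7, 10: $t7=0|10=10
after sub $t7, $t7, 5: $t7=10-5=5
after add $t7, $t7, 12: $t7=5+12=17
after sub $t5, $t5, 1: $t5=8-1=7
cmp $t5, 4  (cmp 7,4)
bne start: taken
after or $t7, $t7, 10: $t7=17|10=27
after sub $t7, $t7, 5: $t7=27-5=22
after add $t7, $t7, 12: $t7=22+12=34
after sub $t5, $t5, 1: $t5=7-1=6
cmp $t5, 4  (cmp 6,4)
bne start: taken
after or $t7, $t7, 10: $t7=34|10=42
after sub $t7, $t7, 5: $t7=42-5=37
after add $t7, $t7, 12: $t7=37+12=49
after sub $t5, $t5, 1: $t5=6-1=5
cmp $t5, 4  (cmp 5,4)
bne start: taken
after or $t7, $t7, 10: $t7=49|10=59
after sub $t7, $t7, 5: $t7=59-5=54
after add $t7, $t7, 12: $t7=54+12=66
after sub $t5, $t5, 1: $t5=5-1=4
cmp $t5, 4  (cmp 4,4)
bne start: not taken
halt.

66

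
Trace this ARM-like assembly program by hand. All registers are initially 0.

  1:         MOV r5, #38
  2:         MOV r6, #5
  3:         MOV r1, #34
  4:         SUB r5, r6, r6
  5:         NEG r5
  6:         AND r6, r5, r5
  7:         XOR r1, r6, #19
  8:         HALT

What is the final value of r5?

0

MOV r5, #38 → r5=38
MOV r6, #5 → r6=5
MOV r1, #34 → r1=34
SUB r5, r6, r6 → r5=5-5=0
NEG r5 → r5=-(0)=0
AND r6, r5, r5 → r6=0&0=0
XOR r1, r6, #19 → r1=0^19=19
halt.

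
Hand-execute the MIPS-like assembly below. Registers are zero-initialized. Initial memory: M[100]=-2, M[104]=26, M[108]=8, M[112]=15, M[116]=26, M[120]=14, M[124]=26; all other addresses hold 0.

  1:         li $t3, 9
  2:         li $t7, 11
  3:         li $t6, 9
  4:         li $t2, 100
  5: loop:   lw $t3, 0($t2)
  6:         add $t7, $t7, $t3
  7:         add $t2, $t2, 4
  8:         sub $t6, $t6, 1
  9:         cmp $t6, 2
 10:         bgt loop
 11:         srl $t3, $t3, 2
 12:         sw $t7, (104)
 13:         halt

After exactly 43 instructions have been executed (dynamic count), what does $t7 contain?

124

li $t3, 9 → $t3=9
li $t7, 11 → $t7=11
li $t6, 9 → $t6=9
li $t2, 100 → $t2=100
lw $t3, 0($t2) → $t3=M[100]=-2
add $t7, $t7, $t3 → $t7=11+(-2)=9
add $t2, $t2, 4 → $t2=100+4=104
sub $t6, $t6, 1 → $t6=9-1=8
cmp $t6, 2  (cmp 8,2)
bgt loop: taken
lw $t3, 0($t2) → $t3=M[104]=26
add $t7, $t7, $t3 → $t7=9+26=35
add $t2, $t2, 4 → $t2=104+4=108
sub $t6, $t6, 1 → $t6=8-1=7
cmp $t6, 2  (cmp 7,2)
bgt loop: taken
lw $t3, 0($t2) → $t3=M[108]=8
add $t7, $t7, $t3 → $t7=35+8=43
add $t2, $t2, 4 → $t2=108+4=112
sub $t6, $t6, 1 → $t6=7-1=6
cmp $t6, 2  (cmp 6,2)
bgt loop: taken
lw $t3, 0($t2) → $t3=M[112]=15
add $t7, $t7, $t3 → $t7=43+15=58
add $t2, $t2, 4 → $t2=112+4=116
sub $t6, $t6, 1 → $t6=6-1=5
cmp $t6, 2  (cmp 5,2)
bgt loop: taken
lw $t3, 0($t2) → $t3=M[116]=26
add $t7, $t7, $t3 → $t7=58+26=84
add $t2, $t2, 4 → $t2=116+4=120
sub $t6, $t6, 1 → $t6=5-1=4
cmp $t6, 2  (cmp 4,2)
bgt loop: taken
lw $t3, 0($t2) → $t3=M[120]=14
add $t7, $t7, $t3 → $t7=84+14=98
add $t2, $t2, 4 → $t2=120+4=124
sub $t6, $t6, 1 → $t6=4-1=3
cmp $t6, 2  (cmp 3,2)
bgt loop: taken
lw $t3, 0($t2) → $t3=M[124]=26
add $t7, $t7, $t3 → $t7=98+26=124
add $t2, $t2, 4 → $t2=124+4=128
After step 43: $t7 = 124.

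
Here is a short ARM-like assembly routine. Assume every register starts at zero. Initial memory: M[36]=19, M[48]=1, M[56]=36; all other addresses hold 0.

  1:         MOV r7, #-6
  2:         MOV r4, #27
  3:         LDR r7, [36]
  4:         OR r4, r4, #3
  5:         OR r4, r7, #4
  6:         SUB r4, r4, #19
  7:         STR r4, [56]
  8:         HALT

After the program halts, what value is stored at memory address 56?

4

r7=-6
r4=27
r7=M[36]=19
r4=27|3=27
r4=19|4=23
r4=23-19=4
STR r4, [56] → M[56]=4
halt.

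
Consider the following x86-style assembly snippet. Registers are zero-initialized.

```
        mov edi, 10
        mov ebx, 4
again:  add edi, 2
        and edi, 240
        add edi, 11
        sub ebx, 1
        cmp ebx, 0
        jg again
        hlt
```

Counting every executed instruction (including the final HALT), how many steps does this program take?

after mov edi, 10: edi=10
after mov ebx, 4: ebx=4
after add edi, 2: edi=10+2=12
after and edi, 240: edi=12&240=0
after add edi, 11: edi=0+11=11
after sub ebx, 1: ebx=4-1=3
cmp ebx, 0  (cmp 3,0)
jg again: taken
after add edi, 2: edi=11+2=13
after and edi, 240: edi=13&240=0
after add edi, 11: edi=0+11=11
after sub ebx, 1: ebx=3-1=2
cmp ebx, 0  (cmp 2,0)
jg again: taken
after add edi, 2: edi=11+2=13
after and edi, 240: edi=13&240=0
after add edi, 11: edi=0+11=11
after sub ebx, 1: ebx=2-1=1
cmp ebx, 0  (cmp 1,0)
jg again: taken
after add edi, 2: edi=11+2=13
after and edi, 240: edi=13&240=0
after add edi, 11: edi=0+11=11
after sub ebx, 1: ebx=1-1=0
cmp ebx, 0  (cmp 0,0)
jg again: not taken
halt.
Total executed instructions: 27.

27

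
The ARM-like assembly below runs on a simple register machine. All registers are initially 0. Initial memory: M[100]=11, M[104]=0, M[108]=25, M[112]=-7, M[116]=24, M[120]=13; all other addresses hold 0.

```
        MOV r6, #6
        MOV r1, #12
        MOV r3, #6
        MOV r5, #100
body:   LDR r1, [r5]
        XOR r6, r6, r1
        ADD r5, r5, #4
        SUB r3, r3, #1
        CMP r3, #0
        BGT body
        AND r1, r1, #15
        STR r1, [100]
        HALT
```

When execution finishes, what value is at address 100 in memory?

13

r6=6
r1=12
r3=6
r5=100
r1=M[100]=11
r6=6^11=13
r5=100+4=104
r3=6-1=5
CMP r3, #0  (cmp 5,0)
BGT body: taken
r1=M[104]=0
r6=13^0=13
r5=104+4=108
r3=5-1=4
CMP r3, #0  (cmp 4,0)
BGT body: taken
r1=M[108]=25
r6=13^25=20
r5=108+4=112
r3=4-1=3
CMP r3, #0  (cmp 3,0)
BGT body: taken
r1=M[112]=-7
r6=20^(-7)=-19
r5=112+4=116
r3=3-1=2
CMP r3, #0  (cmp 2,0)
BGT body: taken
r1=M[116]=24
r6=(-19)^24=-11
r5=116+4=120
r3=2-1=1
CMP r3, #0  (cmp 1,0)
BGT body: taken
r1=M[120]=13
r6=(-11)^13=-8
r5=120+4=124
r3=1-1=0
CMP r3, #0  (cmp 0,0)
BGT body: not taken
r1=13&15=13
STR r1, [100] → M[100]=13
halt.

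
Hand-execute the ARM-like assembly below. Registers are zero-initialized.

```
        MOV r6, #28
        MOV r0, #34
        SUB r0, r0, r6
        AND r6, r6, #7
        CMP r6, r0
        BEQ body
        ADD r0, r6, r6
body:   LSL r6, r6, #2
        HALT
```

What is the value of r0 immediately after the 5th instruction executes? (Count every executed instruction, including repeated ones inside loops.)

6

after MOV r6, #28: r6=28
after MOV r0, #34: r0=34
after SUB r0, r0, r6: r0=34-28=6
after AND r6, r6, #7: r6=28&7=4
CMP r6, r0  (cmp 4,6)
After step 5: r0 = 6.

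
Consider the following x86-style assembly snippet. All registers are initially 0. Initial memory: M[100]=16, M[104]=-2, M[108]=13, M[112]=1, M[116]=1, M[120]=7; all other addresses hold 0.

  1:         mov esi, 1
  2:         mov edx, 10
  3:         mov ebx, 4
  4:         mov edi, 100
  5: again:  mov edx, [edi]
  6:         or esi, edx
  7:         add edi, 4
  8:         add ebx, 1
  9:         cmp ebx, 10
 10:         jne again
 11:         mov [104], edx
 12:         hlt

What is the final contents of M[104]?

mov esi, 1 → esi=1
mov edx, 10 → edx=10
mov ebx, 4 → ebx=4
mov edi, 100 → edi=100
mov edx, [edi] → edx=M[100]=16
or esi, edx → esi=1|16=17
add edi, 4 → edi=100+4=104
add ebx, 1 → ebx=4+1=5
cmp ebx, 10  (cmp 5,10)
jne again: taken
mov edx, [edi] → edx=M[104]=-2
or esi, edx → esi=17|(-2)=-1
add edi, 4 → edi=104+4=108
add ebx, 1 → ebx=5+1=6
cmp ebx, 10  (cmp 6,10)
jne again: taken
mov edx, [edi] → edx=M[108]=13
or esi, edx → esi=(-1)|13=-1
add edi, 4 → edi=108+4=112
add ebx, 1 → ebx=6+1=7
cmp ebx, 10  (cmp 7,10)
jne again: taken
mov edx, [edi] → edx=M[112]=1
or esi, edx → esi=(-1)|1=-1
add edi, 4 → edi=112+4=116
add ebx, 1 → ebx=7+1=8
cmp ebx, 10  (cmp 8,10)
jne again: taken
mov edx, [edi] → edx=M[116]=1
or esi, edx → esi=(-1)|1=-1
add edi, 4 → edi=116+4=120
add ebx, 1 → ebx=8+1=9
cmp ebx, 10  (cmp 9,10)
jne again: taken
mov edx, [edi] → edx=M[120]=7
or esi, edx → esi=(-1)|7=-1
add edi, 4 → edi=120+4=124
add ebx, 1 → ebx=9+1=10
cmp ebx, 10  (cmp 10,10)
jne again: not taken
mov [104], edx → M[104]=7
halt.

7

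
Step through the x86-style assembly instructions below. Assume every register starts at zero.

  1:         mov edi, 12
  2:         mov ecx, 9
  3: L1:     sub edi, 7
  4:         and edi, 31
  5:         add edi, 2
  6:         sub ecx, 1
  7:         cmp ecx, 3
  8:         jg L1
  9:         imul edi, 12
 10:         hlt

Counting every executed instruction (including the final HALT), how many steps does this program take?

40

mov edi, 12 → edi=12
mov ecx, 9 → ecx=9
sub edi, 7 → edi=12-7=5
and edi, 31 → edi=5&31=5
add edi, 2 → edi=5+2=7
sub ecx, 1 → ecx=9-1=8
cmp ecx, 3  (cmp 8,3)
jg L1: taken
sub edi, 7 → edi=7-7=0
and edi, 31 → edi=0&31=0
add edi, 2 → edi=0+2=2
sub ecx, 1 → ecx=8-1=7
cmp ecx, 3  (cmp 7,3)
jg L1: taken
sub edi, 7 → edi=2-7=-5
and edi, 31 → edi=(-5)&31=27
add edi, 2 → edi=27+2=29
sub ecx, 1 → ecx=7-1=6
cmp ecx, 3  (cmp 6,3)
jg L1: taken
sub edi, 7 → edi=29-7=22
and edi, 31 → edi=22&31=22
add edi, 2 → edi=22+2=24
sub ecx, 1 → ecx=6-1=5
cmp ecx, 3  (cmp 5,3)
jg L1: taken
sub edi, 7 → edi=24-7=17
and edi, 31 → edi=17&31=17
add edi, 2 → edi=17+2=19
sub ecx, 1 → ecx=5-1=4
cmp ecx, 3  (cmp 4,3)
jg L1: taken
sub edi, 7 → edi=19-7=12
and edi, 31 → edi=12&31=12
add edi, 2 → edi=12+2=14
sub ecx, 1 → ecx=4-1=3
cmp ecx, 3  (cmp 3,3)
jg L1: not taken
imul edi, 12 → edi=14*12=168
halt.
Total executed instructions: 40.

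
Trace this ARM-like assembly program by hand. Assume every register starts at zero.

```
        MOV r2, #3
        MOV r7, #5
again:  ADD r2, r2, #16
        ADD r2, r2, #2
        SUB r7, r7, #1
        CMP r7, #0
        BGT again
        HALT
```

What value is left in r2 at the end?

after MOV r2, #3: r2=3
after MOV r7, #5: r7=5
after ADD r2, r2, #16: r2=3+16=19
after ADD r2, r2, #2: r2=19+2=21
after SUB r7, r7, #1: r7=5-1=4
CMP r7, #0  (cmp 4,0)
BGT again: taken
after ADD r2, r2, #16: r2=21+16=37
after ADD r2, r2, #2: r2=37+2=39
after SUB r7, r7, #1: r7=4-1=3
CMP r7, #0  (cmp 3,0)
BGT again: taken
after ADD r2, r2, #16: r2=39+16=55
after ADD r2, r2, #2: r2=55+2=57
after SUB r7, r7, #1: r7=3-1=2
CMP r7, #0  (cmp 2,0)
BGT again: taken
after ADD r2, r2, #16: r2=57+16=73
after ADD r2, r2, #2: r2=73+2=75
after SUB r7, r7, #1: r7=2-1=1
CMP r7, #0  (cmp 1,0)
BGT again: taken
after ADD r2, r2, #16: r2=75+16=91
after ADD r2, r2, #2: r2=91+2=93
after SUB r7, r7, #1: r7=1-1=0
CMP r7, #0  (cmp 0,0)
BGT again: not taken
halt.

93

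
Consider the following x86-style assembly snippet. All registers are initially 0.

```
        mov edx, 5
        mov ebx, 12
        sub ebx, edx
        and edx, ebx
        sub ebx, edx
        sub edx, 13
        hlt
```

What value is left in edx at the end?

-8

edx=5
ebx=12
ebx=12-5=7
edx=5&7=5
ebx=7-5=2
edx=5-13=-8
halt.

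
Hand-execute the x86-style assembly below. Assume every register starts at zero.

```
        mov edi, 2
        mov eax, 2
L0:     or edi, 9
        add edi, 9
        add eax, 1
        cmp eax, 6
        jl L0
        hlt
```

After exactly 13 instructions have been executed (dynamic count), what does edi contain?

47

after mov edi, 2: edi=2
after mov eax, 2: eax=2
after or edi, 9: edi=2|9=11
after add edi, 9: edi=11+9=20
after add eax, 1: eax=2+1=3
cmp eax, 6  (cmp 3,6)
jl L0: taken
after or edi, 9: edi=20|9=29
after add edi, 9: edi=29+9=38
after add eax, 1: eax=3+1=4
cmp eax, 6  (cmp 4,6)
jl L0: taken
after or edi, 9: edi=38|9=47
After step 13: edi = 47.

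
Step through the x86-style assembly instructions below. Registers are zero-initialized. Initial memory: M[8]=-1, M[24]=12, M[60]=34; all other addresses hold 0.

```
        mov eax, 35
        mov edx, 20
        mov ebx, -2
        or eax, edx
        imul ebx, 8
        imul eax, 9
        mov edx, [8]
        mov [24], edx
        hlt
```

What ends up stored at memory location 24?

-1

eax=35
edx=20
ebx=-2
eax=35|20=55
ebx=(-2)*8=-16
eax=55*9=495
edx=M[8]=-1
mov [24], edx → M[24]=-1
halt.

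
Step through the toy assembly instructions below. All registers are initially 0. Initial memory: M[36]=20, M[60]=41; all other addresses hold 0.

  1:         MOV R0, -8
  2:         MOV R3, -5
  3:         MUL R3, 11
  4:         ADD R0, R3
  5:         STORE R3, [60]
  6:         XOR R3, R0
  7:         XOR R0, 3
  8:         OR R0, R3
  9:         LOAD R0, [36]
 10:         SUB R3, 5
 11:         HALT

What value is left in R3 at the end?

MOV R0, -8 → R0=-8
MOV R3, -5 → R3=-5
MUL R3, 11 → R3=(-5)*11=-55
ADD R0, R3 → R0=(-8)+(-55)=-63
STORE R3, [60] → M[60]=-55
XOR R3, R0 → R3=(-55)^(-63)=8
XOR R0, 3 → R0=(-63)^3=-62
OR R0, R3 → R0=(-62)|8=-54
LOAD R0, [36] → R0=M[36]=20
SUB R3, 5 → R3=8-5=3
halt.

3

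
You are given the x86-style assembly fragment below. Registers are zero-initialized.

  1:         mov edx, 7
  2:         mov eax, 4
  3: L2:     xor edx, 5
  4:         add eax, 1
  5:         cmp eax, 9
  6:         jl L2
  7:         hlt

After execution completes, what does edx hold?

edx=7
eax=4
edx=7^5=2
eax=4+1=5
cmp eax, 9  (cmp 5,9)
jl L2: taken
edx=2^5=7
eax=5+1=6
cmp eax, 9  (cmp 6,9)
jl L2: taken
edx=7^5=2
eax=6+1=7
cmp eax, 9  (cmp 7,9)
jl L2: taken
edx=2^5=7
eax=7+1=8
cmp eax, 9  (cmp 8,9)
jl L2: taken
edx=7^5=2
eax=8+1=9
cmp eax, 9  (cmp 9,9)
jl L2: not taken
halt.

2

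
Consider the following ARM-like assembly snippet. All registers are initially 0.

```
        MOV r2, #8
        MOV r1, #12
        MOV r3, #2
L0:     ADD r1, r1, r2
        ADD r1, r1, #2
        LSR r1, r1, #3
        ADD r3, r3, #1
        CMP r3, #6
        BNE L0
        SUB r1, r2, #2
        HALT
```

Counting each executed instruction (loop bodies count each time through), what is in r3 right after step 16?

MOV r2, #8 → r2=8
MOV r1, #12 → r1=12
MOV r3, #2 → r3=2
ADD r1, r1, r2 → r1=12+8=20
ADD r1, r1, #2 → r1=20+2=22
LSR r1, r1, #3 → r1=22>>3=2
ADD r3, r3, #1 → r3=2+1=3
CMP r3, #6  (cmp 3,6)
BNE L0: taken
ADD r1, r1, r2 → r1=2+8=10
ADD r1, r1, #2 → r1=10+2=12
LSR r1, r1, #3 → r1=12>>3=1
ADD r3, r3, #1 → r3=3+1=4
CMP r3, #6  (cmp 4,6)
BNE L0: taken
ADD r1, r1, r2 → r1=1+8=9
After step 16: r3 = 4.

4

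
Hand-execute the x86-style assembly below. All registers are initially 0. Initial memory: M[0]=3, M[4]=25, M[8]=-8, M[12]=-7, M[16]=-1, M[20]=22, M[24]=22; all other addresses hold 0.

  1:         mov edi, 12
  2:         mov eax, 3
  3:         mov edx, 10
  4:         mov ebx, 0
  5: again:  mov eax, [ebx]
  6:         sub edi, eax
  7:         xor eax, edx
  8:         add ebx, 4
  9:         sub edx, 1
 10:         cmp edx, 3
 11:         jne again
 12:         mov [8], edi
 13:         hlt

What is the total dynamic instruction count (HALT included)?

after mov edi, 12: edi=12
after mov eax, 3: eax=3
after mov edx, 10: edx=10
after mov ebx, 0: ebx=0
after mov eax, [ebx]: eax=M[0]=3
after sub edi, eax: edi=12-3=9
after xor eax, edx: eax=3^10=9
after add ebx, 4: ebx=0+4=4
after sub edx, 1: edx=10-1=9
cmp edx, 3  (cmp 9,3)
jne again: taken
after mov eax, [ebx]: eax=M[4]=25
after sub edi, eax: edi=9-25=-16
after xor eax, edx: eax=25^9=16
after add ebx, 4: ebx=4+4=8
after sub edx, 1: edx=9-1=8
cmp edx, 3  (cmp 8,3)
jne again: taken
after mov eax, [ebx]: eax=M[8]=-8
after sub edi, eax: edi=(-16)-(-8)=-8
after xor eax, edx: eax=(-8)^8=-16
after add ebx, 4: ebx=8+4=12
after sub edx, 1: edx=8-1=7
cmp edx, 3  (cmp 7,3)
jne again: taken
after mov eax, [ebx]: eax=M[12]=-7
after sub edi, eax: edi=(-8)-(-7)=-1
after xor eax, edx: eax=(-7)^7=-2
after add ebx, 4: ebx=12+4=16
after sub edx, 1: edx=7-1=6
cmp edx, 3  (cmp 6,3)
jne again: taken
after mov eax, [ebx]: eax=M[16]=-1
after sub edi, eax: edi=(-1)-(-1)=0
after xor eax, edx: eax=(-1)^6=-7
after add ebx, 4: ebx=16+4=20
after sub edx, 1: edx=6-1=5
cmp edx, 3  (cmp 5,3)
jne again: taken
after mov eax, [ebx]: eax=M[20]=22
after sub edi, eax: edi=0-22=-22
after xor eax, edx: eax=22^5=19
after add ebx, 4: ebx=20+4=24
after sub edx, 1: edx=5-1=4
cmp edx, 3  (cmp 4,3)
jne again: taken
after mov eax, [ebx]: eax=M[24]=22
after sub edi, eax: edi=(-22)-22=-44
after xor eax, edx: eax=22^4=18
after add ebx, 4: ebx=24+4=28
after sub edx, 1: edx=4-1=3
cmp edx, 3  (cmp 3,3)
jne again: not taken
mov [8], edi → M[8]=-44
halt.
Total executed instructions: 55.

55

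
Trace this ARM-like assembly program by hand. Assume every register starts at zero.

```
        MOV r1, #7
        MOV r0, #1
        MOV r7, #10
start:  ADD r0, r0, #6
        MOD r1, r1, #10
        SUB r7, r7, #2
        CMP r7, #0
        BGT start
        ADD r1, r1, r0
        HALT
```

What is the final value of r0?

after MOV r1, #7: r1=7
after MOV r0, #1: r0=1
after MOV r7, #10: r7=10
after ADD r0, r0, #6: r0=1+6=7
after MOD r1, r1, #10: r1=7%10=7
after SUB r7, r7, #2: r7=10-2=8
CMP r7, #0  (cmp 8,0)
BGT start: taken
after ADD r0, r0, #6: r0=7+6=13
after MOD r1, r1, #10: r1=7%10=7
after SUB r7, r7, #2: r7=8-2=6
CMP r7, #0  (cmp 6,0)
BGT start: taken
after ADD r0, r0, #6: r0=13+6=19
after MOD r1, r1, #10: r1=7%10=7
after SUB r7, r7, #2: r7=6-2=4
CMP r7, #0  (cmp 4,0)
BGT start: taken
after ADD r0, r0, #6: r0=19+6=25
after MOD r1, r1, #10: r1=7%10=7
after SUB r7, r7, #2: r7=4-2=2
CMP r7, #0  (cmp 2,0)
BGT start: taken
after ADD r0, r0, #6: r0=25+6=31
after MOD r1, r1, #10: r1=7%10=7
after SUB r7, r7, #2: r7=2-2=0
CMP r7, #0  (cmp 0,0)
BGT start: not taken
after ADD r1, r1, r0: r1=7+31=38
halt.

31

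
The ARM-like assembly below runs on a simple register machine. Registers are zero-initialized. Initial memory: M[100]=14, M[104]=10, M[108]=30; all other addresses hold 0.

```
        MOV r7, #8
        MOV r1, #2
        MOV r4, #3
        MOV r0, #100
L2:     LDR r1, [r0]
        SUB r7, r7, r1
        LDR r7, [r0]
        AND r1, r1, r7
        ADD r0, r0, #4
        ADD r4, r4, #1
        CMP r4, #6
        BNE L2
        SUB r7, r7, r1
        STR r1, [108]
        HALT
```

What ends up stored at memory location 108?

30

r7=8
r1=2
r4=3
r0=100
r1=M[100]=14
r7=8-14=-6
r7=M[100]=14
r1=14&14=14
r0=100+4=104
r4=3+1=4
CMP r4, #6  (cmp 4,6)
BNE L2: taken
r1=M[104]=10
r7=14-10=4
r7=M[104]=10
r1=10&10=10
r0=104+4=108
r4=4+1=5
CMP r4, #6  (cmp 5,6)
BNE L2: taken
r1=M[108]=30
r7=10-30=-20
r7=M[108]=30
r1=30&30=30
r0=108+4=112
r4=5+1=6
CMP r4, #6  (cmp 6,6)
BNE L2: not taken
r7=30-30=0
STR r1, [108] → M[108]=30
halt.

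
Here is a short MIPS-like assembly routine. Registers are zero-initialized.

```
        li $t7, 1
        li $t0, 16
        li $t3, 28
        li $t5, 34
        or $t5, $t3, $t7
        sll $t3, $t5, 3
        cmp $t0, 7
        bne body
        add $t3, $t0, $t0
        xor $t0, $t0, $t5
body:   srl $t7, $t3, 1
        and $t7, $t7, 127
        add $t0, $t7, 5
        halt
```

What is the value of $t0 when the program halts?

after li $t7, 1: $t7=1
after li $t0, 16: $t0=16
after li $t3, 28: $t3=28
after li $t5, 34: $t5=34
after or $t5, $t3, $t7: $t5=28|1=29
after sll $t3, $t5, 3: $t3=29<<3=232
cmp $t0, 7  (cmp 16,7)
bne body: taken
after srl $t7, $t3, 1: $t7=232>>1=116
after and $t7, $t7, 127: $t7=116&127=116
after add $t0, $t7, 5: $t0=116+5=121
halt.

121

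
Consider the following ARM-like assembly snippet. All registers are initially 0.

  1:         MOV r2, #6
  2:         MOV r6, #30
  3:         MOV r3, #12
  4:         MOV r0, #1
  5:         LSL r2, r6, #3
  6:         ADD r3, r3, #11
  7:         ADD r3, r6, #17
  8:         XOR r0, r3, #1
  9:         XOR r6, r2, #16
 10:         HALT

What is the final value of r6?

224

r2=6
r6=30
r3=12
r0=1
r2=30<<3=240
r3=12+11=23
r3=30+17=47
r0=47^1=46
r6=240^16=224
halt.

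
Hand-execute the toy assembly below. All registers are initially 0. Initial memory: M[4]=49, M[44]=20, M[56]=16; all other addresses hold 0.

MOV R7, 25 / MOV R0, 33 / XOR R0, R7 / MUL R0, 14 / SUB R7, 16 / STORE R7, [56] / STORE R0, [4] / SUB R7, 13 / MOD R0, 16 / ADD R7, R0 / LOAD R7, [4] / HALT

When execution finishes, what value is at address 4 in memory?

MOV R7, 25 → R7=25
MOV R0, 33 → R0=33
XOR R0, R7 → R0=33^25=56
MUL R0, 14 → R0=56*14=784
SUB R7, 16 → R7=25-16=9
STORE R7, [56] → M[56]=9
STORE R0, [4] → M[4]=784
SUB R7, 13 → R7=9-13=-4
MOD R0, 16 → R0=784%16=0
ADD R7, R0 → R7=(-4)+0=-4
LOAD R7, [4] → R7=M[4]=784
halt.

784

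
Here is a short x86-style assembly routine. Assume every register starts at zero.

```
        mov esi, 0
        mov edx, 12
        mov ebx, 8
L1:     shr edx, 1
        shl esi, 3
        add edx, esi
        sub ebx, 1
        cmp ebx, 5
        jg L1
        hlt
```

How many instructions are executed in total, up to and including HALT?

after mov esi, 0: esi=0
after mov edx, 12: edx=12
after mov ebx, 8: ebx=8
after shr edx, 1: edx=12>>1=6
after shl esi, 3: esi=0<<3=0
after add edx, esi: edx=6+0=6
after sub ebx, 1: ebx=8-1=7
cmp ebx, 5  (cmp 7,5)
jg L1: taken
after shr edx, 1: edx=6>>1=3
after shl esi, 3: esi=0<<3=0
after add edx, esi: edx=3+0=3
after sub ebx, 1: ebx=7-1=6
cmp ebx, 5  (cmp 6,5)
jg L1: taken
after shr edx, 1: edx=3>>1=1
after shl esi, 3: esi=0<<3=0
after add edx, esi: edx=1+0=1
after sub ebx, 1: ebx=6-1=5
cmp ebx, 5  (cmp 5,5)
jg L1: not taken
halt.
Total executed instructions: 22.

22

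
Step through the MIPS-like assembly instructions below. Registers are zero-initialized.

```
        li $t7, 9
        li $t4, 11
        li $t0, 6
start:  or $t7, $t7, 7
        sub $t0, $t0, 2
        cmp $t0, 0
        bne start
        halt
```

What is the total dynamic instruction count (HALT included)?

16

$t7=9
$t4=11
$t0=6
$t7=9|7=15
$t0=6-2=4
cmp $t0, 0  (cmp 4,0)
bne start: taken
$t7=15|7=15
$t0=4-2=2
cmp $t0, 0  (cmp 2,0)
bne start: taken
$t7=15|7=15
$t0=2-2=0
cmp $t0, 0  (cmp 0,0)
bne start: not taken
halt.
Total executed instructions: 16.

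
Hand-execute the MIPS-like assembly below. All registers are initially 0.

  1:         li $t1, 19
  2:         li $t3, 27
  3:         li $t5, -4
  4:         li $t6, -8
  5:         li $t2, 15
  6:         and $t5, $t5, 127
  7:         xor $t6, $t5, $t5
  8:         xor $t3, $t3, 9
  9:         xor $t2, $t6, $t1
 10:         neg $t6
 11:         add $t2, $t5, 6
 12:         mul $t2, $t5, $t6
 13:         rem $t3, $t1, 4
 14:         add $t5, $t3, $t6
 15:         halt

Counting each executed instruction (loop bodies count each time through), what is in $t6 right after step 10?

li $t1, 19 → $t1=19
li $t3, 27 → $t3=27
li $t5, -4 → $t5=-4
li $t6, -8 → $t6=-8
li $t2, 15 → $t2=15
and $t5, $t5, 127 → $t5=(-4)&127=124
xor $t6, $t5, $t5 → $t6=124^124=0
xor $t3, $t3, 9 → $t3=27^9=18
xor $t2, $t6, $t1 → $t2=0^19=19
neg $t6 → $t6=-(0)=0
After step 10: $t6 = 0.

0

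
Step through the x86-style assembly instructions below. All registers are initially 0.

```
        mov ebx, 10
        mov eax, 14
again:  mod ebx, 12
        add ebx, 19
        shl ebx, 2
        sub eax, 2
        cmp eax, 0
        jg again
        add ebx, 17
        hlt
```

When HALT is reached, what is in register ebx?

109

ebx=10
eax=14
ebx=10%12=10
ebx=10+19=29
ebx=29<<2=116
eax=14-2=12
cmp eax, 0  (cmp 12,0)
jg again: taken
ebx=116%12=8
ebx=8+19=27
ebx=27<<2=108
eax=12-2=10
cmp eax, 0  (cmp 10,0)
jg again: taken
ebx=108%12=0
ebx=0+19=19
ebx=19<<2=76
eax=10-2=8
cmp eax, 0  (cmp 8,0)
jg again: taken
ebx=76%12=4
ebx=4+19=23
ebx=23<<2=92
eax=8-2=6
cmp eax, 0  (cmp 6,0)
jg again: taken
ebx=92%12=8
ebx=8+19=27
ebx=27<<2=108
eax=6-2=4
cmp eax, 0  (cmp 4,0)
jg again: taken
ebx=108%12=0
ebx=0+19=19
ebx=19<<2=76
eax=4-2=2
cmp eax, 0  (cmp 2,0)
jg again: taken
ebx=76%12=4
ebx=4+19=23
ebx=23<<2=92
eax=2-2=0
cmp eax, 0  (cmp 0,0)
jg again: not taken
ebx=92+17=109
halt.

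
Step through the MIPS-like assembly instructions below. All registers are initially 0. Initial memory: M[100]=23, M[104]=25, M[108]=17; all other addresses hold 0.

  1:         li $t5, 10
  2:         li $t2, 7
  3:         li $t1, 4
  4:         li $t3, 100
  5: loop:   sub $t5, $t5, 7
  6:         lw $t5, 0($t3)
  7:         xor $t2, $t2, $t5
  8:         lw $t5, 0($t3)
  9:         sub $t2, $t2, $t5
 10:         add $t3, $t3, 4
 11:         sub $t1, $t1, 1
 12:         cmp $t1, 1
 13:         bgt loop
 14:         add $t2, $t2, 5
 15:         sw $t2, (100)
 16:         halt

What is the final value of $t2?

li $t5, 10 → $t5=10
li $t2, 7 → $t2=7
li $t1, 4 → $t1=4
li $t3, 100 → $t3=100
sub $t5, $t5, 7 → $t5=10-7=3
lw $t5, 0($t3) → $t5=M[100]=23
xor $t2, $t2, $t5 → $t2=7^23=16
lw $t5, 0($t3) → $t5=M[100]=23
sub $t2, $t2, $t5 → $t2=16-23=-7
add $t3, $t3, 4 → $t3=100+4=104
sub $t1, $t1, 1 → $t1=4-1=3
cmp $t1, 1  (cmp 3,1)
bgt loop: taken
sub $t5, $t5, 7 → $t5=23-7=16
lw $t5, 0($t3) → $t5=M[104]=25
xor $t2, $t2, $t5 → $t2=(-7)^25=-32
lw $t5, 0($t3) → $t5=M[104]=25
sub $t2, $t2, $t5 → $t2=(-32)-25=-57
add $t3, $t3, 4 → $t3=104+4=108
sub $t1, $t1, 1 → $t1=3-1=2
cmp $t1, 1  (cmp 2,1)
bgt loop: taken
sub $t5, $t5, 7 → $t5=25-7=18
lw $t5, 0($t3) → $t5=M[108]=17
xor $t2, $t2, $t5 → $t2=(-57)^17=-42
lw $t5, 0($t3) → $t5=M[108]=17
sub $t2, $t2, $t5 → $t2=(-42)-17=-59
add $t3, $t3, 4 → $t3=108+4=112
sub $t1, $t1, 1 → $t1=2-1=1
cmp $t1, 1  (cmp 1,1)
bgt loop: not taken
add $t2, $t2, 5 → $t2=(-59)+5=-54
sw $t2, (100) → M[100]=-54
halt.

-54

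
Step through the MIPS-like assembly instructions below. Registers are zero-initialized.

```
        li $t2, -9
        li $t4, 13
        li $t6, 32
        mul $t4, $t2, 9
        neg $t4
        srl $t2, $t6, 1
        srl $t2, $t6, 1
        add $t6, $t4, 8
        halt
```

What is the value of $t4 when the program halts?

$t2=-9
$t4=13
$t6=32
$t4=(-9)*9=-81
$t4=-(-81)=81
$t2=32>>1=16
$t2=32>>1=16
$t6=81+8=89
halt.

81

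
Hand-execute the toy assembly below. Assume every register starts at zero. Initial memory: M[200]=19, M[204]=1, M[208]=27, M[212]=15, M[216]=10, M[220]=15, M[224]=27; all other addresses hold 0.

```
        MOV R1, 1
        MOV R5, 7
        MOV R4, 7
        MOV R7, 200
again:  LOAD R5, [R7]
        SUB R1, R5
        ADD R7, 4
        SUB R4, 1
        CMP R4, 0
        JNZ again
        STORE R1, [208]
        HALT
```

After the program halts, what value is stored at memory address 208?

MOV R1, 1 → R1=1
MOV R5, 7 → R5=7
MOV R4, 7 → R4=7
MOV R7, 200 → R7=200
LOAD R5, [R7] → R5=M[200]=19
SUB R1, R5 → R1=1-19=-18
ADD R7, 4 → R7=200+4=204
SUB R4, 1 → R4=7-1=6
CMP R4, 0  (cmp 6,0)
JNZ again: taken
LOAD R5, [R7] → R5=M[204]=1
SUB R1, R5 → R1=(-18)-1=-19
ADD R7, 4 → R7=204+4=208
SUB R4, 1 → R4=6-1=5
CMP R4, 0  (cmp 5,0)
JNZ again: taken
LOAD R5, [R7] → R5=M[208]=27
SUB R1, R5 → R1=(-19)-27=-46
ADD R7, 4 → R7=208+4=212
SUB R4, 1 → R4=5-1=4
CMP R4, 0  (cmp 4,0)
JNZ again: taken
LOAD R5, [R7] → R5=M[212]=15
SUB R1, R5 → R1=(-46)-15=-61
ADD R7, 4 → R7=212+4=216
SUB R4, 1 → R4=4-1=3
CMP R4, 0  (cmp 3,0)
JNZ again: taken
LOAD R5, [R7] → R5=M[216]=10
SUB R1, R5 → R1=(-61)-10=-71
ADD R7, 4 → R7=216+4=220
SUB R4, 1 → R4=3-1=2
CMP R4, 0  (cmp 2,0)
JNZ again: taken
LOAD R5, [R7] → R5=M[220]=15
SUB R1, R5 → R1=(-71)-15=-86
ADD R7, 4 → R7=220+4=224
SUB R4, 1 → R4=2-1=1
CMP R4, 0  (cmp 1,0)
JNZ again: taken
LOAD R5, [R7] → R5=M[224]=27
SUB R1, R5 → R1=(-86)-27=-113
ADD R7, 4 → R7=224+4=228
SUB R4, 1 → R4=1-1=0
CMP R4, 0  (cmp 0,0)
JNZ again: not taken
STORE R1, [208] → M[208]=-113
halt.

-113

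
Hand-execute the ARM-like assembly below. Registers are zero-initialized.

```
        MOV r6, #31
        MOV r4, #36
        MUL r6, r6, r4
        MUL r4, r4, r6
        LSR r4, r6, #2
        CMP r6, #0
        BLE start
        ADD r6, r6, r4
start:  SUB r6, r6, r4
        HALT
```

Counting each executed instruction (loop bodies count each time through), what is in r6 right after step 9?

after MOV r6, #31: r6=31
after MOV r4, #36: r4=36
after MUL r6, r6, r4: r6=31*36=1116
after MUL r4, r4, r6: r4=36*1116=40176
after LSR r4, r6, #2: r4=1116>>2=279
CMP r6, #0  (cmp 1116,0)
BLE start: not taken
after ADD r6, r6, r4: r6=1116+279=1395
after SUB r6, r6, r4: r6=1395-279=1116
After step 9: r6 = 1116.

1116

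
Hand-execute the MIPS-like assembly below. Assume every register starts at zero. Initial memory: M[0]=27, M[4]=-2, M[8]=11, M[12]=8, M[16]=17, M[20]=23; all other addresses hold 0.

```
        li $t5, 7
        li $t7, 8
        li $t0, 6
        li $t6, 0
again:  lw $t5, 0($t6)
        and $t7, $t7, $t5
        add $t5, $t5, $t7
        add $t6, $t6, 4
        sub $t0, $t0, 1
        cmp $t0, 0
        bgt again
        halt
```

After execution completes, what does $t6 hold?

24

after li $t5, 7: $t5=7
after li $t7, 8: $t7=8
after li $t0, 6: $t0=6
after li $t6, 0: $t6=0
after lw $t5, 0($t6): $t5=M[0]=27
after and $t7, $t7, $t5: $t7=8&27=8
after add $t5, $t5, $t7: $t5=27+8=35
after add $t6, $t6, 4: $t6=0+4=4
after sub $t0, $t0, 1: $t0=6-1=5
cmp $t0, 0  (cmp 5,0)
bgt again: taken
after lw $t5, 0($t6): $t5=M[4]=-2
after and $t7, $t7, $t5: $t7=8&(-2)=8
after add $t5, $t5, $t7: $t5=(-2)+8=6
after add $t6, $t6, 4: $t6=4+4=8
after sub $t0, $t0, 1: $t0=5-1=4
cmp $t0, 0  (cmp 4,0)
bgt again: taken
after lw $t5, 0($t6): $t5=M[8]=11
after and $t7, $t7, $t5: $t7=8&11=8
after add $t5, $t5, $t7: $t5=11+8=19
after add $t6, $t6, 4: $t6=8+4=12
after sub $t0, $t0, 1: $t0=4-1=3
cmp $t0, 0  (cmp 3,0)
bgt again: taken
after lw $t5, 0($t6): $t5=M[12]=8
after and $t7, $t7, $t5: $t7=8&8=8
after add $t5, $t5, $t7: $t5=8+8=16
after add $t6, $t6, 4: $t6=12+4=16
after sub $t0, $t0, 1: $t0=3-1=2
cmp $t0, 0  (cmp 2,0)
bgt again: taken
after lw $t5, 0($t6): $t5=M[16]=17
after and $t7, $t7, $t5: $t7=8&17=0
after add $t5, $t5, $t7: $t5=17+0=17
after add $t6, $t6, 4: $t6=16+4=20
after sub $t0, $t0, 1: $t0=2-1=1
cmp $t0, 0  (cmp 1,0)
bgt again: taken
after lw $t5, 0($t6): $t5=M[20]=23
after and $t7, $t7, $t5: $t7=0&23=0
after add $t5, $t5, $t7: $t5=23+0=23
after add $t6, $t6, 4: $t6=20+4=24
after sub $t0, $t0, 1: $t0=1-1=0
cmp $t0, 0  (cmp 0,0)
bgt again: not taken
halt.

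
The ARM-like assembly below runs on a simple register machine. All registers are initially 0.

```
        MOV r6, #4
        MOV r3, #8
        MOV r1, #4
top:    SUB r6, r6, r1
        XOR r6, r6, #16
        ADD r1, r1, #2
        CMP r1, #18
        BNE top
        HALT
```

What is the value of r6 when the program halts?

r6=4
r3=8
r1=4
r6=4-4=0
r6=0^16=16
r1=4+2=6
CMP r1, #18  (cmp 6,18)
BNE top: taken
r6=16-6=10
r6=10^16=26
r1=6+2=8
CMP r1, #18  (cmp 8,18)
BNE top: taken
r6=26-8=18
r6=18^16=2
r1=8+2=10
CMP r1, #18  (cmp 10,18)
BNE top: taken
r6=2-10=-8
r6=(-8)^16=-24
r1=10+2=12
CMP r1, #18  (cmp 12,18)
BNE top: taken
r6=(-24)-12=-36
r6=(-36)^16=-52
r1=12+2=14
CMP r1, #18  (cmp 14,18)
BNE top: taken
r6=(-52)-14=-66
r6=(-66)^16=-82
r1=14+2=16
CMP r1, #18  (cmp 16,18)
BNE top: taken
r6=(-82)-16=-98
r6=(-98)^16=-114
r1=16+2=18
CMP r1, #18  (cmp 18,18)
BNE top: not taken
halt.

-114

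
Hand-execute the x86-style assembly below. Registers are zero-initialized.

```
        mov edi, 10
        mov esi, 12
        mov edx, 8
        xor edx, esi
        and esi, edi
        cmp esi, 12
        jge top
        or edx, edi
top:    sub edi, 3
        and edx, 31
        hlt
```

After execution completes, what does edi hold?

edi=10
esi=12
edx=8
edx=8^12=4
esi=12&10=8
cmp esi, 12  (cmp 8,12)
jge top: not taken
edx=4|10=14
edi=10-3=7
edx=14&31=14
halt.

7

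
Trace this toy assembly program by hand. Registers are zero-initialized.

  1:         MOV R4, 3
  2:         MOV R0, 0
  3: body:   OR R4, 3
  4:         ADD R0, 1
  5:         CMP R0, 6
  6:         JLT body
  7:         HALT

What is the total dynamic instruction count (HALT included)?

27

R4=3
R0=0
R4=3|3=3
R0=0+1=1
CMP R0, 6  (cmp 1,6)
JLT body: taken
R4=3|3=3
R0=1+1=2
CMP R0, 6  (cmp 2,6)
JLT body: taken
R4=3|3=3
R0=2+1=3
CMP R0, 6  (cmp 3,6)
JLT body: taken
R4=3|3=3
R0=3+1=4
CMP R0, 6  (cmp 4,6)
JLT body: taken
R4=3|3=3
R0=4+1=5
CMP R0, 6  (cmp 5,6)
JLT body: taken
R4=3|3=3
R0=5+1=6
CMP R0, 6  (cmp 6,6)
JLT body: not taken
halt.
Total executed instructions: 27.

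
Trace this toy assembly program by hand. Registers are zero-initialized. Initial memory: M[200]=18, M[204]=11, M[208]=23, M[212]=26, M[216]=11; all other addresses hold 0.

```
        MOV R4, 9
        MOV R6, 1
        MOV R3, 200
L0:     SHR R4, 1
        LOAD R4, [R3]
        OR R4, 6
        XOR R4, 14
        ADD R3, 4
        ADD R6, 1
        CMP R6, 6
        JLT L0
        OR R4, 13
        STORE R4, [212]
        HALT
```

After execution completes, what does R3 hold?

after MOV R4, 9: R4=9
after MOV R6, 1: R6=1
after MOV R3, 200: R3=200
after SHR R4, 1: R4=9>>1=4
after LOAD R4, [R3]: R4=M[200]=18
after OR R4, 6: R4=18|6=22
after XOR R4, 14: R4=22^14=24
after ADD R3, 4: R3=200+4=204
after ADD R6, 1: R6=1+1=2
CMP R6, 6  (cmp 2,6)
JLT L0: taken
after SHR R4, 1: R4=24>>1=12
after LOAD R4, [R3]: R4=M[204]=11
after OR R4, 6: R4=11|6=15
after XOR R4, 14: R4=15^14=1
after ADD R3, 4: R3=204+4=208
after ADD R6, 1: R6=2+1=3
CMP R6, 6  (cmp 3,6)
JLT L0: taken
after SHR R4, 1: R4=1>>1=0
after LOAD R4, [R3]: R4=M[208]=23
after OR R4, 6: R4=23|6=23
after XOR R4, 14: R4=23^14=25
after ADD R3, 4: R3=208+4=212
after ADD R6, 1: R6=3+1=4
CMP R6, 6  (cmp 4,6)
JLT L0: taken
after SHR R4, 1: R4=25>>1=12
after LOAD R4, [R3]: R4=M[212]=26
after OR R4, 6: R4=26|6=30
after XOR R4, 14: R4=30^14=16
after ADD R3, 4: R3=212+4=216
after ADD R6, 1: R6=4+1=5
CMP R6, 6  (cmp 5,6)
JLT L0: taken
after SHR R4, 1: R4=16>>1=8
after LOAD R4, [R3]: R4=M[216]=11
after OR R4, 6: R4=11|6=15
after XOR R4, 14: R4=15^14=1
after ADD R3, 4: R3=216+4=220
after ADD R6, 1: R6=5+1=6
CMP R6, 6  (cmp 6,6)
JLT L0: not taken
after OR R4, 13: R4=1|13=13
STORE R4, [212] → M[212]=13
halt.

220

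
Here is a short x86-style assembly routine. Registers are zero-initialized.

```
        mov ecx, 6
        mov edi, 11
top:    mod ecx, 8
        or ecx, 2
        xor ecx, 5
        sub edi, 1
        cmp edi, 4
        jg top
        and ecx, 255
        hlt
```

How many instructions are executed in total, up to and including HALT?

mov ecx, 6 → ecx=6
mov edi, 11 → edi=11
mod ecx, 8 → ecx=6%8=6
or ecx, 2 → ecx=6|2=6
xor ecx, 5 → ecx=6^5=3
sub edi, 1 → edi=11-1=10
cmp edi, 4  (cmp 10,4)
jg top: taken
mod ecx, 8 → ecx=3%8=3
or ecx, 2 → ecx=3|2=3
xor ecx, 5 → ecx=3^5=6
sub edi, 1 → edi=10-1=9
cmp edi, 4  (cmp 9,4)
jg top: taken
mod ecx, 8 → ecx=6%8=6
or ecx, 2 → ecx=6|2=6
xor ecx, 5 → ecx=6^5=3
sub edi, 1 → edi=9-1=8
cmp edi, 4  (cmp 8,4)
jg top: taken
mod ecx, 8 → ecx=3%8=3
or ecx, 2 → ecx=3|2=3
xor ecx, 5 → ecx=3^5=6
sub edi, 1 → edi=8-1=7
cmp edi, 4  (cmp 7,4)
jg top: taken
mod ecx, 8 → ecx=6%8=6
or ecx, 2 → ecx=6|2=6
xor ecx, 5 → ecx=6^5=3
sub edi, 1 → edi=7-1=6
cmp edi, 4  (cmp 6,4)
jg top: taken
mod ecx, 8 → ecx=3%8=3
or ecx, 2 → ecx=3|2=3
xor ecx, 5 → ecx=3^5=6
sub edi, 1 → edi=6-1=5
cmp edi, 4  (cmp 5,4)
jg top: taken
mod ecx, 8 → ecx=6%8=6
or ecx, 2 → ecx=6|2=6
xor ecx, 5 → ecx=6^5=3
sub edi, 1 → edi=5-1=4
cmp edi, 4  (cmp 4,4)
jg top: not taken
and ecx, 255 → ecx=3&255=3
halt.
Total executed instructions: 46.

46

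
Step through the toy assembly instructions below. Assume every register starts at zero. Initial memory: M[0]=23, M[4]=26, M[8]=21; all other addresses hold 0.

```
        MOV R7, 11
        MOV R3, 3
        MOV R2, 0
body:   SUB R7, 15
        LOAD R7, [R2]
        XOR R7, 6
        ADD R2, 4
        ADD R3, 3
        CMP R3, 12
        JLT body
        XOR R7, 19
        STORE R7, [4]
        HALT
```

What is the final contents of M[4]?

0

after MOV R7, 11: R7=11
after MOV R3, 3: R3=3
after MOV R2, 0: R2=0
after SUB R7, 15: R7=11-15=-4
after LOAD R7, [R2]: R7=M[0]=23
after XOR R7, 6: R7=23^6=17
after ADD R2, 4: R2=0+4=4
after ADD R3, 3: R3=3+3=6
CMP R3, 12  (cmp 6,12)
JLT body: taken
after SUB R7, 15: R7=17-15=2
after LOAD R7, [R2]: R7=M[4]=26
after XOR R7, 6: R7=26^6=28
after ADD R2, 4: R2=4+4=8
after ADD R3, 3: R3=6+3=9
CMP R3, 12  (cmp 9,12)
JLT body: taken
after SUB R7, 15: R7=28-15=13
after LOAD R7, [R2]: R7=M[8]=21
after XOR R7, 6: R7=21^6=19
after ADD R2, 4: R2=8+4=12
after ADD R3, 3: R3=9+3=12
CMP R3, 12  (cmp 12,12)
JLT body: not taken
after XOR R7, 19: R7=19^19=0
STORE R7, [4] → M[4]=0
halt.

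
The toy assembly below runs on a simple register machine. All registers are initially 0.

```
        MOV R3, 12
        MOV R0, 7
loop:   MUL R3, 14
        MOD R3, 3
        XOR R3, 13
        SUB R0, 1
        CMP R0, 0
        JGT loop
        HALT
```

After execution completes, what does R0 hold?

0

after MOV R3, 12: R3=12
after MOV R0, 7: R0=7
after MUL R3, 14: R3=12*14=168
after MOD R3, 3: R3=168%3=0
after XOR R3, 13: R3=0^13=13
after SUB R0, 1: R0=7-1=6
CMP R0, 0  (cmp 6,0)
JGT loop: taken
after MUL R3, 14: R3=13*14=182
after MOD R3, 3: R3=182%3=2
after XOR R3, 13: R3=2^13=15
after SUB R0, 1: R0=6-1=5
CMP R0, 0  (cmp 5,0)
JGT loop: taken
after MUL R3, 14: R3=15*14=210
after MOD R3, 3: R3=210%3=0
after XOR R3, 13: R3=0^13=13
after SUB R0, 1: R0=5-1=4
CMP R0, 0  (cmp 4,0)
JGT loop: taken
after MUL R3, 14: R3=13*14=182
after MOD R3, 3: R3=182%3=2
after XOR R3, 13: R3=2^13=15
after SUB R0, 1: R0=4-1=3
CMP R0, 0  (cmp 3,0)
JGT loop: taken
after MUL R3, 14: R3=15*14=210
after MOD R3, 3: R3=210%3=0
after XOR R3, 13: R3=0^13=13
after SUB R0, 1: R0=3-1=2
CMP R0, 0  (cmp 2,0)
JGT loop: taken
after MUL R3, 14: R3=13*14=182
after MOD R3, 3: R3=182%3=2
after XOR R3, 13: R3=2^13=15
after SUB R0, 1: R0=2-1=1
CMP R0, 0  (cmp 1,0)
JGT loop: taken
after MUL R3, 14: R3=15*14=210
after MOD R3, 3: R3=210%3=0
after XOR R3, 13: R3=0^13=13
after SUB R0, 1: R0=1-1=0
CMP R0, 0  (cmp 0,0)
JGT loop: not taken
halt.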